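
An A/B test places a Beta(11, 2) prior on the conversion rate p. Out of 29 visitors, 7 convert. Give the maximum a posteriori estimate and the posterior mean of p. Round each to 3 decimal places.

MAP = 0.425; posterior mean = 0.429

Posterior: Beta(11+7, 2+22) = Beta(18, 24).
Mode = (18−1)/(18+24−2) = 17/40 = 0.425.
Mean = 18/(18+24) = 18/42 = 0.429.
Right-skewed posterior ⇒ mode < mean.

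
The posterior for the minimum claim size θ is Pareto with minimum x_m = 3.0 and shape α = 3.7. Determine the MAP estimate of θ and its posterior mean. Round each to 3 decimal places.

MAP estimate = 3.000, posterior mean = 4.111

The Pareto density is strictly decreasing on [x_m, ∞), so the mode is x_m = 3.000.
Mean = α·x_m/(α−1) = 3.7·3.0/2.7 = 4.111.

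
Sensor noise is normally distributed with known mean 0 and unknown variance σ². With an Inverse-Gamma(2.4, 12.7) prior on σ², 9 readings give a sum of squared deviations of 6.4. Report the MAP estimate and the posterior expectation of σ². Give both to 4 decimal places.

MAP: 2.0127. Posterior mean: 2.6949.

Posterior: Inverse-Gamma(shape = 2.4+9/2 = 6.9, scale = 12.7+6.4/2 = 15.9).
Mode = β/(α+1) = 15.9/7.9 = 2.0127.
Mean = β/(α−1) = 15.9/5.9 = 2.6949.
Right-skewed posterior ⇒ mode < mean.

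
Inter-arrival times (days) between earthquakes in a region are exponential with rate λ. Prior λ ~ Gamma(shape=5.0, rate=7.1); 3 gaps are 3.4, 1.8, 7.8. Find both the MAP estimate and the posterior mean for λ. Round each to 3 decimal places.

Σ times = 13.0. Posterior: Gamma(shape = 5.0+3 = 8.0, rate = 7.1+13.0 = 20.1).
Mode = (α−1)/β = 7.0/20.1 = 0.348.
Mean = α/β = 8.0/20.1 = 0.398.

MAP = 0.348; posterior mean = 0.398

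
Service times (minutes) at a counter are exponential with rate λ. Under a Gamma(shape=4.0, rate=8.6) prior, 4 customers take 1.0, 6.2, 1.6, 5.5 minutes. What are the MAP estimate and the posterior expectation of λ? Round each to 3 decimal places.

λ_MAP = 0.306, E[λ|data] = 0.349

Σ times = 14.3. Posterior: Gamma(shape = 4.0+4 = 8.0, rate = 8.6+14.3 = 22.9).
Mode = (α−1)/β = 7.0/22.9 = 0.306.
Mean = α/β = 8.0/22.9 = 0.349.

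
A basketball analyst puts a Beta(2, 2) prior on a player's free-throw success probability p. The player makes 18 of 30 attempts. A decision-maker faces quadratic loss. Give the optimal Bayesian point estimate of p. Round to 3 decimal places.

Posterior: Beta(2+18, 2+12) = Beta(20, 14).
Mode = (20−1)/(20+14−2) = 19/32 = 0.594.
Mean = 20/(20+14) = 20/34 = 0.588.
Quadratic loss ⇒ the optimal estimator is the posterior mean.

0.588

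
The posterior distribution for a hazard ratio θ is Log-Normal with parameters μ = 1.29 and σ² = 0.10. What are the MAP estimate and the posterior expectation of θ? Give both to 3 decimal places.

Mode = exp(μ − σ²) = exp(1.19) = 3.287.
Mean = exp(μ + σ²/2) = exp(1.340) = 3.819.

MAP = 3.287; posterior mean = 3.819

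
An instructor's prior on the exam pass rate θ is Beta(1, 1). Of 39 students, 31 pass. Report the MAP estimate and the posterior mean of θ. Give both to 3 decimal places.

MAP = 0.795, posterior mean = 0.780

Posterior: Beta(1+31, 1+8) = Beta(32, 9).
Mode = (32−1)/(32+9−2) = 31/39 = 0.795.
With a flat prior the MAP equals the MLE, 31/39.
Mean = 32/(32+9) = 32/41 = 0.780.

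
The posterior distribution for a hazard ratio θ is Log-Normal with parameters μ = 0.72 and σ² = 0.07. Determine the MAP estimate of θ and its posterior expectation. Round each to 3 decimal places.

Mode = exp(μ − σ²) = exp(0.65) = 1.916.
Mean = exp(μ + σ²/2) = exp(0.755) = 2.128.
Right-skewed posterior ⇒ mode < mean.

MAP: 1.916. Posterior mean: 2.128.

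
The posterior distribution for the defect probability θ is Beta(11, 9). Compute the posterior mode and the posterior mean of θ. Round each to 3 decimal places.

MAP = 0.556, posterior mean = 0.550

Mode = (11−1)/(11+9−2) = 10/18 = 0.556.
Mean = 11/(11+9) = 11/20 = 0.550.
The posterior is left-skewed, so the mode exceeds the mean.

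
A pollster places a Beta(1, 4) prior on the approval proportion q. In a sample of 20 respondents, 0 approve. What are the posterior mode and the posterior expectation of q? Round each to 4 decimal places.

q_MAP = 0.0000, E[q|data] = 0.0400

Posterior: Beta(1+0, 4+20) = Beta(1, 24).
Since α = 1 ≤ 1 and β > 1, the Beta density is monotone decreasing on [0,1]; the mode is at 0.
Mean = 1/(1+24) = 0.0400.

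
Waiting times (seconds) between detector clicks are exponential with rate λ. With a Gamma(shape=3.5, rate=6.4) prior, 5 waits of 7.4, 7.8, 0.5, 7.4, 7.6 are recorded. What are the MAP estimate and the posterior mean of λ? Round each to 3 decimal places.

MAP = 0.202; posterior mean = 0.229

Σ times = 30.7. Posterior: Gamma(shape = 3.5+5 = 8.5, rate = 6.4+30.7 = 37.1).
Mode = (α−1)/β = 7.5/37.1 = 0.202.
Mean = α/β = 8.5/37.1 = 0.229.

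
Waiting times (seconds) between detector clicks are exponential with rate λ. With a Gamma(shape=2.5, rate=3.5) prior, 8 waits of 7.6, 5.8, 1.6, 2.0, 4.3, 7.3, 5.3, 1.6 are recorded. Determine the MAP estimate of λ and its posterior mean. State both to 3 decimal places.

MAP: 0.244. Posterior mean: 0.269.

Σ times = 35.5. Posterior: Gamma(shape = 2.5+8 = 10.5, rate = 3.5+35.5 = 39.0).
Mode = (α−1)/β = 9.5/39.0 = 0.244.
Mean = α/β = 10.5/39.0 = 0.269.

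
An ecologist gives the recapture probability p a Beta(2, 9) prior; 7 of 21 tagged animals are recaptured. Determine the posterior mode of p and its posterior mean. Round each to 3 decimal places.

Posterior: Beta(2+7, 9+14) = Beta(9, 23).
Mode = (9−1)/(9+23−2) = 8/30 = 0.267.
Mean = 9/(9+23) = 9/32 = 0.281.
Right-skewed posterior ⇒ mode < mean.

p_MAP = 0.267, E[p|data] = 0.281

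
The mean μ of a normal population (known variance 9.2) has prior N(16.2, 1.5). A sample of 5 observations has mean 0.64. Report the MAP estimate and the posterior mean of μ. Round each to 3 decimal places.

Posterior for μ is Normal. Precision-weighted mean: (1/1.5·16.2 + 5/9.2·0.64) / (1/1.5 + 5/9.2) = 9.212.
A Normal posterior is symmetric, so mode = mean.

MAP estimate = 9.212, posterior mean = 9.212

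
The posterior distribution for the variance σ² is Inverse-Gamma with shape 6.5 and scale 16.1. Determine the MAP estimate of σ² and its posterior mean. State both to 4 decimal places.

σ²_MAP = 2.1467, E[σ²|data] = 2.9273

Mode = β/(α+1) = 16.1/7.5 = 2.1467.
Mean = β/(α−1) = 16.1/5.5 = 2.9273.
Mean > mode: the posterior has a right tail.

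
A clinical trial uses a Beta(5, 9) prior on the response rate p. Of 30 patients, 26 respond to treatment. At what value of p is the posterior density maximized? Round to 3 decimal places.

Posterior: Beta(5+26, 9+4) = Beta(31, 13).
Mode = (31−1)/(31+13−2) = 30/42 = 0.714.
Mean = 31/(31+13) = 31/44 = 0.705.
This is the posterior mode — the MAP estimate.

0.714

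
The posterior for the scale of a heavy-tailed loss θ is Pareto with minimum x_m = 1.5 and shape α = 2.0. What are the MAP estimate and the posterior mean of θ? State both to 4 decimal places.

The Pareto density is strictly decreasing on [x_m, ∞), so the mode is x_m = 1.5000.
Mean = α·x_m/(α−1) = 2.0·1.5/1.0 = 3.0000.
The mean is pulled above the mode by the posterior's right skew.

MAP estimate = 1.5000, posterior mean = 3.0000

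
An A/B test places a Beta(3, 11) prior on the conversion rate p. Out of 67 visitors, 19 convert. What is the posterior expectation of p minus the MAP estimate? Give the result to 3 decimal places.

Posterior: Beta(3+19, 11+48) = Beta(22, 59).
Mode = (22−1)/(22+59−2) = 21/79 = 0.266.
Mean = 22/(22+59) = 22/81 = 0.272.
Difference = 0.272 − 0.266 = 0.006.
The mean is pulled above the mode by the posterior's right skew.

0.006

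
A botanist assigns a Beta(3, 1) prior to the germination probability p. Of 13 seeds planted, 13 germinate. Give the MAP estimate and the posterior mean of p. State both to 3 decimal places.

MAP estimate = 1.000, posterior mean = 0.941

Posterior: Beta(3+13, 1+0) = Beta(16, 1).
Since β = 1 ≤ 1 and α > 1, the Beta density is monotone increasing on [0,1]; the mode is at 1.
Mean = 16/(16+1) = 0.941.
The posterior is left-skewed, so the mode exceeds the mean.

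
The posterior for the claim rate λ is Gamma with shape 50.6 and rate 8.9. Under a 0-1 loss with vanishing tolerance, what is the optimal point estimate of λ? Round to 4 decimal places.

5.5730

Mode = (α−1)/β = 49.6/8.9 = 5.5730.
Mean = α/β = 50.6/8.9 = 5.6854.
This is the posterior mode — the MAP estimate.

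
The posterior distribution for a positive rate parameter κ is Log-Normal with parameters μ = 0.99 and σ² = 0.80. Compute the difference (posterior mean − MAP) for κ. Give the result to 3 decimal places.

2.806

Mode = exp(μ − σ²) = exp(0.19) = 1.209.
Mean = exp(μ + σ²/2) = exp(1.390) = 4.015.
Difference = 4.015 − 1.209 = 2.806.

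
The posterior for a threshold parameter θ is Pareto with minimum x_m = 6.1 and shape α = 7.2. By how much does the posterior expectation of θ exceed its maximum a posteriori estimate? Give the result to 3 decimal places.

The Pareto density is strictly decreasing on [x_m, ∞), so the mode is x_m = 6.100.
Mean = α·x_m/(α−1) = 7.2·6.1/6.2 = 7.084.
Difference = 7.084 − 6.100 = 0.984.

0.984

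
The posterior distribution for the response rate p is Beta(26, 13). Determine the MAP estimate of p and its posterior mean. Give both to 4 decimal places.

p_MAP = 0.6757, E[p|data] = 0.6667

Mode = (26−1)/(26+13−2) = 25/37 = 0.6757.
Mean = 26/(26+13) = 26/39 = 0.6667.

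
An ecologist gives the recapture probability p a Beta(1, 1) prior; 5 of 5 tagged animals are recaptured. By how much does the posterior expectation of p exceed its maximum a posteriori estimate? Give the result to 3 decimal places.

Posterior: Beta(1+5, 1+0) = Beta(6, 1).
Since β = 1 ≤ 1 and α > 1, the Beta density is monotone increasing on [0,1]; the mode is at 1.
Mean = 6/(6+1) = 0.857.
Difference = 0.857 − 1.000 = -0.143.

-0.143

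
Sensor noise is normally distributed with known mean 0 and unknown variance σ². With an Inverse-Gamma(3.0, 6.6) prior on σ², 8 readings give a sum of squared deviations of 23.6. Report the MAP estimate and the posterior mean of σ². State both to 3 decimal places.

Posterior: Inverse-Gamma(shape = 3.0+8/2 = 7.0, scale = 6.6+23.6/2 = 18.4).
Mode = β/(α+1) = 18.4/8.0 = 2.300.
Mean = β/(α−1) = 18.4/6.0 = 3.067.
The posterior is right-skewed, so the mean exceeds the mode.

σ²_MAP = 2.300, E[σ²|data] = 3.067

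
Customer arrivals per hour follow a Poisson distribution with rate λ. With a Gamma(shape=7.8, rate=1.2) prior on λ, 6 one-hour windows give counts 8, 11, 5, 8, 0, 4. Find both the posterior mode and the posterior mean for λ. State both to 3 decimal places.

Σ counts = 36. Posterior: Gamma(shape = 7.8+36 = 43.8, rate = 1.2+6 = 7.2).
Mode = (α−1)/β = 42.8/7.2 = 5.944.
Mean = α/β = 43.8/7.2 = 6.083.
The posterior is right-skewed, so the mean exceeds the mode.

MAP = 5.944, posterior mean = 6.083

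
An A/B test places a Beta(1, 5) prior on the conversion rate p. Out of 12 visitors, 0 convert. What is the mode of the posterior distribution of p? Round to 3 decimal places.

Posterior: Beta(1+0, 5+12) = Beta(1, 17).
Since α = 1 ≤ 1 and β > 1, the Beta density is monotone decreasing on [0,1]; the mode is at 0.
Mean = 1/(1+17) = 0.056.
This is the posterior mode — the MAP estimate.

0.000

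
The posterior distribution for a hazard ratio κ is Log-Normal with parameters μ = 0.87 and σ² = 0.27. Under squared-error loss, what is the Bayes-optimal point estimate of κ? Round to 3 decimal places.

2.732

Mode = exp(μ − σ²) = exp(0.60) = 1.822.
Mean = exp(μ + σ²/2) = exp(1.005) = 2.732.
Squared-error loss ⇒ the optimal estimator is the posterior mean.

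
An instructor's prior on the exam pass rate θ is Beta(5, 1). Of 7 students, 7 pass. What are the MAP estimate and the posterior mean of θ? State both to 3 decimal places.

MAP estimate = 1.000, posterior mean = 0.923

Posterior: Beta(5+7, 1+0) = Beta(12, 1).
Since β = 1 ≤ 1 and α > 1, the Beta density is monotone increasing on [0,1]; the mode is at 1.
Mean = 12/(12+1) = 0.923.
Mode > mean: the posterior has a left tail.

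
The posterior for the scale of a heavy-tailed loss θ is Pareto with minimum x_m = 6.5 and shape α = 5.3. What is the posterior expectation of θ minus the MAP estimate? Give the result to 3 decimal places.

1.512

The Pareto density is strictly decreasing on [x_m, ∞), so the mode is x_m = 6.500.
Mean = α·x_m/(α−1) = 5.3·6.5/4.3 = 8.012.
Difference = 8.012 − 6.500 = 1.512.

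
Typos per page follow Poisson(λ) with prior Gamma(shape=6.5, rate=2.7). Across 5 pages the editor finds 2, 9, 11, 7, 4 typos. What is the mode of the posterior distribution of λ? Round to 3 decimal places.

Σ counts = 33. Posterior: Gamma(shape = 6.5+33 = 39.5, rate = 2.7+5 = 7.7).
Mode = (α−1)/β = 38.5/7.7 = 5.000.
Mean = α/β = 39.5/7.7 = 5.130.
This is the posterior mode — the MAP estimate.

5.000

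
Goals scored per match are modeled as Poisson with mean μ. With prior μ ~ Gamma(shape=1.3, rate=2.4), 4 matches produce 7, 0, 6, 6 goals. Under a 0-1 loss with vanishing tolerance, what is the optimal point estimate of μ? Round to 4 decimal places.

3.0156

Σ counts = 19. Posterior: Gamma(shape = 1.3+19 = 20.3, rate = 2.4+4 = 6.4).
Mode = (α−1)/β = 19.3/6.4 = 3.0156.
Mean = α/β = 20.3/6.4 = 3.1719.
This is the posterior mode — the MAP estimate.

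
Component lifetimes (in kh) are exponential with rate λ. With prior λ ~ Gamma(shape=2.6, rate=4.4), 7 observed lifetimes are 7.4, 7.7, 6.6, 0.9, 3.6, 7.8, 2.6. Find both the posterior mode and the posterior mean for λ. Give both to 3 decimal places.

MAP = 0.210, posterior mean = 0.234

Σ times = 36.6. Posterior: Gamma(shape = 2.6+7 = 9.6, rate = 4.4+36.6 = 41.0).
Mode = (α−1)/β = 8.6/41.0 = 0.210.
Mean = α/β = 9.6/41.0 = 0.234.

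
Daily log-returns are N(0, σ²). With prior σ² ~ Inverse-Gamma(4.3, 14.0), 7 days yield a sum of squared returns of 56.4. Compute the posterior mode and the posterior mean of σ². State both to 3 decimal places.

σ²_MAP = 4.795, E[σ²|data] = 6.206

Posterior: Inverse-Gamma(shape = 4.3+7/2 = 7.8, scale = 14.0+56.4/2 = 42.2).
Mode = β/(α+1) = 42.2/8.8 = 4.795.
Mean = β/(α−1) = 42.2/6.8 = 6.206.
Mean > mode: the posterior has a right tail.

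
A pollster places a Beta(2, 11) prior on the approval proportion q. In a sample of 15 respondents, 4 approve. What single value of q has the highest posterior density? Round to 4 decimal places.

0.1923

Posterior: Beta(2+4, 11+11) = Beta(6, 22).
Mode = (6−1)/(6+22−2) = 5/26 = 0.1923.
Mean = 6/(6+22) = 6/28 = 0.2143.
This is the posterior mode — the MAP estimate.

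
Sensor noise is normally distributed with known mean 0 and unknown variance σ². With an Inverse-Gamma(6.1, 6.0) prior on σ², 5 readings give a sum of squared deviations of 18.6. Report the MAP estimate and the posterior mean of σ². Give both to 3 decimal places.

Posterior: Inverse-Gamma(shape = 6.1+5/2 = 8.6, scale = 6.0+18.6/2 = 15.3).
Mode = β/(α+1) = 15.3/9.6 = 1.594.
Mean = β/(α−1) = 15.3/7.6 = 2.013.

MAP estimate = 1.594, posterior mean = 2.013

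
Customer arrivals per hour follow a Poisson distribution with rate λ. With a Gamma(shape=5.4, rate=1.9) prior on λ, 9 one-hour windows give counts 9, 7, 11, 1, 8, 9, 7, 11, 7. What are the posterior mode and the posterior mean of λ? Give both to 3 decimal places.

Σ counts = 70. Posterior: Gamma(shape = 5.4+70 = 75.4, rate = 1.9+9 = 10.9).
Mode = (α−1)/β = 74.4/10.9 = 6.826.
Mean = α/β = 75.4/10.9 = 6.917.

MAP: 6.826. Posterior mean: 6.917.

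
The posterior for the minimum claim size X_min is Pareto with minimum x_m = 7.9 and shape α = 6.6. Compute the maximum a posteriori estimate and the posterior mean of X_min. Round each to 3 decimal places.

MAP: 7.900. Posterior mean: 9.311.

The Pareto density is strictly decreasing on [x_m, ∞), so the mode is x_m = 7.900.
Mean = α·x_m/(α−1) = 6.6·7.9/5.6 = 9.311.
The posterior is right-skewed, so the mean exceeds the mode.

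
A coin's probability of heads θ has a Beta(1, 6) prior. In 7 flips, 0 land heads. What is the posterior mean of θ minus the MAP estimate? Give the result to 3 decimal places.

0.071

Posterior: Beta(1+0, 6+7) = Beta(1, 13).
Since α = 1 ≤ 1 and β > 1, the Beta density is monotone decreasing on [0,1]; the mode is at 0.
Mean = 1/(1+13) = 0.071.
Difference = 0.071 − 0.000 = 0.071.
Mean > mode: the posterior has a right tail.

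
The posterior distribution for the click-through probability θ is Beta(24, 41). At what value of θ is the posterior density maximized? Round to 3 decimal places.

0.365

Mode = (24−1)/(24+41−2) = 23/63 = 0.365.
Mean = 24/(24+41) = 24/65 = 0.369.
This is the posterior mode — the MAP estimate.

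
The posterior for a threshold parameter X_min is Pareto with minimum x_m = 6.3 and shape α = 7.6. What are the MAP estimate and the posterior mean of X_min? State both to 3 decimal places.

MAP: 6.300. Posterior mean: 7.255.

The Pareto density is strictly decreasing on [x_m, ∞), so the mode is x_m = 6.300.
Mean = α·x_m/(α−1) = 7.6·6.3/6.6 = 7.255.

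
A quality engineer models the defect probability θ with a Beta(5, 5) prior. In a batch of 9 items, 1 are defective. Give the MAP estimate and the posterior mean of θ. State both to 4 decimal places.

MAP = 0.2941, posterior mean = 0.3158

Posterior: Beta(5+1, 5+8) = Beta(6, 13).
Mode = (6−1)/(6+13−2) = 5/17 = 0.2941.
Mean = 6/(6+13) = 6/19 = 0.3158.
Mean > mode: the posterior has a right tail.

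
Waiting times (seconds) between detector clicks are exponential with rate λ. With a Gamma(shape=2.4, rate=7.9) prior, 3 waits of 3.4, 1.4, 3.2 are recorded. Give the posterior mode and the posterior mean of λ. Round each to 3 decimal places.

Σ times = 8.0. Posterior: Gamma(shape = 2.4+3 = 5.4, rate = 7.9+8.0 = 15.9).
Mode = (α−1)/β = 4.4/15.9 = 0.277.
Mean = α/β = 5.4/15.9 = 0.340.
Mean > mode: the posterior has a right tail.

λ_MAP = 0.277, E[λ|data] = 0.340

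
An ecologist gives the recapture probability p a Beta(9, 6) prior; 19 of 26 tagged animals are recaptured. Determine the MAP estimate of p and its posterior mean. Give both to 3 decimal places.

MAP estimate = 0.692, posterior mean = 0.683

Posterior: Beta(9+19, 6+7) = Beta(28, 13).
Mode = (28−1)/(28+13−2) = 27/39 = 0.692.
Mean = 28/(28+13) = 28/41 = 0.683.
The posterior is left-skewed, so the mode exceeds the mean.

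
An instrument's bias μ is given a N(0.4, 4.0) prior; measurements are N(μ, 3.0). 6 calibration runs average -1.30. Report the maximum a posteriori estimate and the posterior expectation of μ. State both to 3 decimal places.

maximum a posteriori estimate = -1.111, posterior expectation = -1.111

Posterior for μ is Normal. Precision-weighted mean: (1/4.0·0.4 + 6/3.0·-1.30) / (1/4.0 + 6/3.0) = -1.111.
A Normal posterior is symmetric, so mode = mean.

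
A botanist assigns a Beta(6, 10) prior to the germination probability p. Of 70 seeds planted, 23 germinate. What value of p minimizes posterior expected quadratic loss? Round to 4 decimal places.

0.3372

Posterior: Beta(6+23, 10+47) = Beta(29, 57).
Mode = (29−1)/(29+57−2) = 28/84 = 0.3333.
Mean = 29/(29+57) = 29/86 = 0.3372.
Quadratic loss ⇒ the optimal estimator is the posterior mean.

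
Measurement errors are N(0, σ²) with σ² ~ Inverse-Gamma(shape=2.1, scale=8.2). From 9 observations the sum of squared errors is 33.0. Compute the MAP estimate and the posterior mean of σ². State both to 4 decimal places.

Posterior: Inverse-Gamma(shape = 2.1+9/2 = 6.6, scale = 8.2+33.0/2 = 24.7).
Mode = β/(α+1) = 24.7/7.6 = 3.2500.
Mean = β/(α−1) = 24.7/5.6 = 4.4107.

σ²_MAP = 3.2500, E[σ²|data] = 4.4107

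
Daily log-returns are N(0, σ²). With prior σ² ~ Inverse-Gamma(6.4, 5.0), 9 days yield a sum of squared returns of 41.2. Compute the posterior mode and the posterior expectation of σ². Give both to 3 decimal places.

MAP = 2.151, posterior mean = 2.586

Posterior: Inverse-Gamma(shape = 6.4+9/2 = 10.9, scale = 5.0+41.2/2 = 25.6).
Mode = β/(α+1) = 25.6/11.9 = 2.151.
Mean = β/(α−1) = 25.6/9.9 = 2.586.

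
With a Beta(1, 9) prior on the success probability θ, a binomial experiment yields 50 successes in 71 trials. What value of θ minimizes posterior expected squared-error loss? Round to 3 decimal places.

Posterior: Beta(1+50, 9+21) = Beta(51, 30).
Mode = (51−1)/(51+30−2) = 50/79 = 0.633.
Mean = 51/(51+30) = 51/81 = 0.630.
Squared-error loss ⇒ the optimal estimator is the posterior mean.

0.630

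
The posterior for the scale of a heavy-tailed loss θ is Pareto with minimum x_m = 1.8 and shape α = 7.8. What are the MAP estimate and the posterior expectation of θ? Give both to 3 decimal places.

MAP = 1.800; posterior mean = 2.065

The Pareto density is strictly decreasing on [x_m, ∞), so the mode is x_m = 1.800.
Mean = α·x_m/(α−1) = 7.8·1.8/6.8 = 2.065.
Mean > mode: the posterior has a right tail.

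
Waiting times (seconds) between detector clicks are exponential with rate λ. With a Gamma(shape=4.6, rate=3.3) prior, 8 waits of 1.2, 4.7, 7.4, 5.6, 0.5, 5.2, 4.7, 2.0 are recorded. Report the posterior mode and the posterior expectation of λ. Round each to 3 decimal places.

Σ times = 31.3. Posterior: Gamma(shape = 4.6+8 = 12.6, rate = 3.3+31.3 = 34.6).
Mode = (α−1)/β = 11.6/34.6 = 0.335.
Mean = α/β = 12.6/34.6 = 0.364.

MAP = 0.335; posterior mean = 0.364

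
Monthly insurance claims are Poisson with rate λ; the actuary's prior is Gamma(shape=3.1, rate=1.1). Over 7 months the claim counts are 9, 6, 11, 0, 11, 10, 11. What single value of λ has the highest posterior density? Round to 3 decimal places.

7.420

Σ counts = 58. Posterior: Gamma(shape = 3.1+58 = 61.1, rate = 1.1+7 = 8.1).
Mode = (α−1)/β = 60.1/8.1 = 7.420.
Mean = α/β = 61.1/8.1 = 7.543.
This is the posterior mode — the MAP estimate.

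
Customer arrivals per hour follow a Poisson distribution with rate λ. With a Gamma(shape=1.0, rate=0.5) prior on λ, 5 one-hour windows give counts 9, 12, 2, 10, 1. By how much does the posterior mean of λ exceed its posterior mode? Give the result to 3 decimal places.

0.182

Σ counts = 34. Posterior: Gamma(shape = 1.0+34 = 35.0, rate = 0.5+5 = 5.5).
Mode = (α−1)/β = 34.0/5.5 = 6.182.
Mean = α/β = 35.0/5.5 = 6.364.
Difference = 6.364 − 6.182 = 0.182.
The mean is pulled above the mode by the posterior's right skew.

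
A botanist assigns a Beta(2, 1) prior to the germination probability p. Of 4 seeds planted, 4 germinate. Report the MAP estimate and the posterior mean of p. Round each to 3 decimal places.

MAP: 1.000. Posterior mean: 0.857.

Posterior: Beta(2+4, 1+0) = Beta(6, 1).
Since β = 1 ≤ 1 and α > 1, the Beta density is monotone increasing on [0,1]; the mode is at 1.
Mean = 6/(6+1) = 0.857.
The posterior is left-skewed, so the mode exceeds the mean.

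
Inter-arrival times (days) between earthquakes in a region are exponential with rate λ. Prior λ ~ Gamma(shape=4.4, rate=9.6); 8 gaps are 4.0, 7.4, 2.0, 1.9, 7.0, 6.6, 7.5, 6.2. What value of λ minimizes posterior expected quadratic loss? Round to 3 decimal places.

0.238

Σ times = 42.6. Posterior: Gamma(shape = 4.4+8 = 12.4, rate = 9.6+42.6 = 52.2).
Mode = (α−1)/β = 11.4/52.2 = 0.218.
Mean = α/β = 12.4/52.2 = 0.238.
Quadratic loss ⇒ the optimal estimator is the posterior mean.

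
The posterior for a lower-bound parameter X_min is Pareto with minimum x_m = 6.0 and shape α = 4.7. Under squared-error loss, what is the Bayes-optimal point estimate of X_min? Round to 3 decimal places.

The Pareto density is strictly decreasing on [x_m, ∞), so the mode is x_m = 6.000.
Mean = α·x_m/(α−1) = 4.7·6.0/3.7 = 7.622.
Squared-error loss ⇒ the optimal estimator is the posterior mean.

7.622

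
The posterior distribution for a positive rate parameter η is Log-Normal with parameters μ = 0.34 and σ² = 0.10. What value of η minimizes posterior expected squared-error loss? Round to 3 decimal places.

Mode = exp(μ − σ²) = exp(0.24) = 1.271.
Mean = exp(μ + σ²/2) = exp(0.390) = 1.477.
Squared-error loss ⇒ the optimal estimator is the posterior mean.

1.477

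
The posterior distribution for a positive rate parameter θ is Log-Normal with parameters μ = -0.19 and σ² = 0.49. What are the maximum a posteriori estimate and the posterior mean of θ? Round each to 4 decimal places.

θ_MAP = 0.5066, E[θ|data] = 1.0565

Mode = exp(μ − σ²) = exp(-0.68) = 0.5066.
Mean = exp(μ + σ²/2) = exp(0.055) = 1.0565.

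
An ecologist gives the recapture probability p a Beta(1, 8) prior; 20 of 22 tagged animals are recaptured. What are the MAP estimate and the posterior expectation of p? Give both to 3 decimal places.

p_MAP = 0.690, E[p|data] = 0.677

Posterior: Beta(1+20, 8+2) = Beta(21, 10).
Mode = (21−1)/(21+10−2) = 20/29 = 0.690.
Mean = 21/(21+10) = 21/31 = 0.677.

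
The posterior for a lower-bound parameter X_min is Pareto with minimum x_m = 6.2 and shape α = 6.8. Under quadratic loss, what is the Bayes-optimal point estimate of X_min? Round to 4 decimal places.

The Pareto density is strictly decreasing on [x_m, ∞), so the mode is x_m = 6.2000.
Mean = α·x_m/(α−1) = 6.8·6.2/5.8 = 7.2690.
Quadratic loss ⇒ the optimal estimator is the posterior mean.

7.2690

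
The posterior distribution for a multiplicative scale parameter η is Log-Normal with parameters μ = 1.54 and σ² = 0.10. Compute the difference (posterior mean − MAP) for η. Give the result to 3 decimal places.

Mode = exp(μ − σ²) = exp(1.44) = 4.221.
Mean = exp(μ + σ²/2) = exp(1.590) = 4.904.
Difference = 4.904 − 4.221 = 0.683.

0.683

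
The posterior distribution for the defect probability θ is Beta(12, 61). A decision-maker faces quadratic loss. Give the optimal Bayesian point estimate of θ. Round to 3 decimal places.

0.164

Mode = (12−1)/(12+61−2) = 11/71 = 0.155.
Mean = 12/(12+61) = 12/73 = 0.164.
Quadratic loss ⇒ the optimal estimator is the posterior mean.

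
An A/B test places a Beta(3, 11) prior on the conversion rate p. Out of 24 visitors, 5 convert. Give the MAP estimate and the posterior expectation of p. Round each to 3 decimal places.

MAP: 0.194. Posterior mean: 0.211.

Posterior: Beta(3+5, 11+19) = Beta(8, 30).
Mode = (8−1)/(8+30−2) = 7/36 = 0.194.
Mean = 8/(8+30) = 8/38 = 0.211.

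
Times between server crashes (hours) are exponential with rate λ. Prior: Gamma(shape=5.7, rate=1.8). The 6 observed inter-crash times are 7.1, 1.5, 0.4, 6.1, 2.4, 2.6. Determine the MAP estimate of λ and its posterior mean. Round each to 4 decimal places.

Σ times = 20.1. Posterior: Gamma(shape = 5.7+6 = 11.7, rate = 1.8+20.1 = 21.9).
Mode = (α−1)/β = 10.7/21.9 = 0.4886.
Mean = α/β = 11.7/21.9 = 0.5342.

λ_MAP = 0.4886, E[λ|data] = 0.5342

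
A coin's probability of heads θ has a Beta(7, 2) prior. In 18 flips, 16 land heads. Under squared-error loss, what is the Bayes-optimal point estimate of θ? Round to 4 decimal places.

0.8519

Posterior: Beta(7+16, 2+2) = Beta(23, 4).
Mode = (23−1)/(23+4−2) = 22/25 = 0.8800.
Mean = 23/(23+4) = 23/27 = 0.8519.
Squared-error loss ⇒ the optimal estimator is the posterior mean.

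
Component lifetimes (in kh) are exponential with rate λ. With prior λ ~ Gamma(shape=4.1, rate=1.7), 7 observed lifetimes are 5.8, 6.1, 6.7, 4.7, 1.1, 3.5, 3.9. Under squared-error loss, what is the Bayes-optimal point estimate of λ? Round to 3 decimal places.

Σ times = 31.8. Posterior: Gamma(shape = 4.1+7 = 11.1, rate = 1.7+31.8 = 33.5).
Mode = (α−1)/β = 10.1/33.5 = 0.301.
Mean = α/β = 11.1/33.5 = 0.331.
Squared-error loss ⇒ the optimal estimator is the posterior mean.

0.331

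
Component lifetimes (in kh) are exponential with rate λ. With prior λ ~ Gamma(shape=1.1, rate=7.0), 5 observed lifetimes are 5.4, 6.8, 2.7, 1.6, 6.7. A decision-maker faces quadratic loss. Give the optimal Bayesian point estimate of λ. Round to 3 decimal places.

Σ times = 23.2. Posterior: Gamma(shape = 1.1+5 = 6.1, rate = 7.0+23.2 = 30.2).
Mode = (α−1)/β = 5.1/30.2 = 0.169.
Mean = α/β = 6.1/30.2 = 0.202.
Quadratic loss ⇒ the optimal estimator is the posterior mean.

0.202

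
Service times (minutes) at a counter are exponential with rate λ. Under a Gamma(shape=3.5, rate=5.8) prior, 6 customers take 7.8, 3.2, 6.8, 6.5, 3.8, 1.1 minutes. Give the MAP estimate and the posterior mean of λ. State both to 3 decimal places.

MAP = 0.243, posterior mean = 0.271

Σ times = 29.2. Posterior: Gamma(shape = 3.5+6 = 9.5, rate = 5.8+29.2 = 35.0).
Mode = (α−1)/β = 8.5/35.0 = 0.243.
Mean = α/β = 9.5/35.0 = 0.271.
Mean > mode: the posterior has a right tail.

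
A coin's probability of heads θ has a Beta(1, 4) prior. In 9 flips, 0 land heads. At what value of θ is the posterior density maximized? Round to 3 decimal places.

Posterior: Beta(1+0, 4+9) = Beta(1, 13).
Since α = 1 ≤ 1 and β > 1, the Beta density is monotone decreasing on [0,1]; the mode is at 0.
Mean = 1/(1+13) = 0.071.
This is the posterior mode — the MAP estimate.

0.000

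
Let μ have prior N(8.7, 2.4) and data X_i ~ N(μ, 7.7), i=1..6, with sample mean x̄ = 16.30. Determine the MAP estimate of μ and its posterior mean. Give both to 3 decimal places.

MAP: 13.652. Posterior mean: 13.652.

Posterior for μ is Normal. Precision-weighted mean: (1/2.4·8.7 + 6/7.7·16.30) / (1/2.4 + 6/7.7) = 13.652.
A Normal posterior is symmetric, so mode = mean.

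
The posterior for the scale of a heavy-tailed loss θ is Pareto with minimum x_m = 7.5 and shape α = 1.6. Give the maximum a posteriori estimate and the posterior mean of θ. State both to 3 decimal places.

maximum a posteriori estimate = 7.500, posterior mean = 20.000

The Pareto density is strictly decreasing on [x_m, ∞), so the mode is x_m = 7.500.
Mean = α·x_m/(α−1) = 1.6·7.5/0.6 = 20.000.
Right-skewed posterior ⇒ mode < mean.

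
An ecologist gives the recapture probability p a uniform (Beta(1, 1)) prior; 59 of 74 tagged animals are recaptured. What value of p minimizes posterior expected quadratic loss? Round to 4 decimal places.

0.7895

Posterior: Beta(1+59, 1+15) = Beta(60, 16).
Mode = (60−1)/(60+16−2) = 59/74 = 0.7973.
Mean = 60/(60+16) = 60/76 = 0.7895.
Quadratic loss ⇒ the optimal estimator is the posterior mean.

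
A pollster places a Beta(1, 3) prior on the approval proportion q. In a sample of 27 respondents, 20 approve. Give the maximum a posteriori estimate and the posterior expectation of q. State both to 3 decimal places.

Posterior: Beta(1+20, 3+7) = Beta(21, 10).
Mode = (21−1)/(21+10−2) = 20/29 = 0.690.
Mean = 21/(21+10) = 21/31 = 0.677.
Left-skewed posterior ⇒ mean < mode.

maximum a posteriori estimate = 0.690, posterior expectation = 0.677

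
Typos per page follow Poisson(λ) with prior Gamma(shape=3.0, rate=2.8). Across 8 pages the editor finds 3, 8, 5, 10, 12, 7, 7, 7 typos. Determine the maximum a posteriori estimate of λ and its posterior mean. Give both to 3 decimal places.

λ_MAP = 5.648, E[λ|data] = 5.741

Σ counts = 59. Posterior: Gamma(shape = 3.0+59 = 62.0, rate = 2.8+8 = 10.8).
Mode = (α−1)/β = 61.0/10.8 = 5.648.
Mean = α/β = 62.0/10.8 = 5.741.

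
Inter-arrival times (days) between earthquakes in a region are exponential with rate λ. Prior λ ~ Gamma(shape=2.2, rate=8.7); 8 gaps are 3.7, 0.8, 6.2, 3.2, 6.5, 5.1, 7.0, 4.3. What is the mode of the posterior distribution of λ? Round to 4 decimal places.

Σ times = 36.8. Posterior: Gamma(shape = 2.2+8 = 10.2, rate = 8.7+36.8 = 45.5).
Mode = (α−1)/β = 9.2/45.5 = 0.2022.
Mean = α/β = 10.2/45.5 = 0.2242.
This is the posterior mode — the MAP estimate.

0.2022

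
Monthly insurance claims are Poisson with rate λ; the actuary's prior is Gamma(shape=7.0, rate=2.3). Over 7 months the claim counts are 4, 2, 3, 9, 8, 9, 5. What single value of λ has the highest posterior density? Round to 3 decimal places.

4.946

Σ counts = 40. Posterior: Gamma(shape = 7.0+40 = 47.0, rate = 2.3+7 = 9.3).
Mode = (α−1)/β = 46.0/9.3 = 4.946.
Mean = α/β = 47.0/9.3 = 5.054.
This is the posterior mode — the MAP estimate.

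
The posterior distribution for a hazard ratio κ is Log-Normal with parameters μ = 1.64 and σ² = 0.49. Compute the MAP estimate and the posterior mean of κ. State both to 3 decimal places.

κ_MAP = 3.158, E[κ|data] = 6.586

Mode = exp(μ − σ²) = exp(1.15) = 3.158.
Mean = exp(μ + σ²/2) = exp(1.885) = 6.586.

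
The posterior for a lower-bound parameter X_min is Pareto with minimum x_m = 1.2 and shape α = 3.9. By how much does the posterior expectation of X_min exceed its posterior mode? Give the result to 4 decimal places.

The Pareto density is strictly decreasing on [x_m, ∞), so the mode is x_m = 1.2000.
Mean = α·x_m/(α−1) = 3.9·1.2/2.9 = 1.6138.
Difference = 1.6138 − 1.2000 = 0.4138.

0.4138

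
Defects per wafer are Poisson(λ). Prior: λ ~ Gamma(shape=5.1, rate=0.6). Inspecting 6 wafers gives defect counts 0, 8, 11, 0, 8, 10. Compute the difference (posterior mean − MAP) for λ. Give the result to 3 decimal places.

0.152

Σ counts = 37. Posterior: Gamma(shape = 5.1+37 = 42.1, rate = 0.6+6 = 6.6).
Mode = (α−1)/β = 41.1/6.6 = 6.227.
Mean = α/β = 42.1/6.6 = 6.379.
Difference = 6.379 − 6.227 = 0.152.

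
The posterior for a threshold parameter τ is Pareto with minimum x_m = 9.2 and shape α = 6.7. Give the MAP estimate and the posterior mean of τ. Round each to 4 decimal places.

τ_MAP = 9.2000, E[τ|data] = 10.8140

The Pareto density is strictly decreasing on [x_m, ∞), so the mode is x_m = 9.2000.
Mean = α·x_m/(α−1) = 6.7·9.2/5.7 = 10.8140.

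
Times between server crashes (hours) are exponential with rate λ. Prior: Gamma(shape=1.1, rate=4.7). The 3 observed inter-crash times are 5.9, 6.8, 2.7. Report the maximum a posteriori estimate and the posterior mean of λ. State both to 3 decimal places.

Σ times = 15.4. Posterior: Gamma(shape = 1.1+3 = 4.1, rate = 4.7+15.4 = 20.1).
Mode = (α−1)/β = 3.1/20.1 = 0.154.
Mean = α/β = 4.1/20.1 = 0.204.
The mean is pulled above the mode by the posterior's right skew.

maximum a posteriori estimate = 0.154, posterior mean = 0.204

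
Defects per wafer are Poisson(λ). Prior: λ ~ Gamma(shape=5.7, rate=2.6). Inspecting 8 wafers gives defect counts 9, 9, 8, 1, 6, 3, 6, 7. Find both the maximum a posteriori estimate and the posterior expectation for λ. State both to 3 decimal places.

Σ counts = 49. Posterior: Gamma(shape = 5.7+49 = 54.7, rate = 2.6+8 = 10.6).
Mode = (α−1)/β = 53.7/10.6 = 5.066.
Mean = α/β = 54.7/10.6 = 5.160.

maximum a posteriori estimate = 5.066, posterior expectation = 5.160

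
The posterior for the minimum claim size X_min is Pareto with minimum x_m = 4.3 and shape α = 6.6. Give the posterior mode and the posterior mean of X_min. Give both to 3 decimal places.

MAP = 4.300; posterior mean = 5.068

The Pareto density is strictly decreasing on [x_m, ∞), so the mode is x_m = 4.300.
Mean = α·x_m/(α−1) = 6.6·4.3/5.6 = 5.068.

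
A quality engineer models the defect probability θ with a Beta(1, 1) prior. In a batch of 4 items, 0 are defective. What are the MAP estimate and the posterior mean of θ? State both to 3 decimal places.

Posterior: Beta(1+0, 1+4) = Beta(1, 5).
Since α = 1 ≤ 1 and β > 1, the Beta density is monotone decreasing on [0,1]; the mode is at 0.
Mean = 1/(1+5) = 0.167.

θ_MAP = 0.000, E[θ|data] = 0.167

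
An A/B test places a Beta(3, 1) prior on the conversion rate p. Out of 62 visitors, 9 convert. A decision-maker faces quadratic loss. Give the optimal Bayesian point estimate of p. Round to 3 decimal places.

0.182

Posterior: Beta(3+9, 1+53) = Beta(12, 54).
Mode = (12−1)/(12+54−2) = 11/64 = 0.172.
Mean = 12/(12+54) = 12/66 = 0.182.
Quadratic loss ⇒ the optimal estimator is the posterior mean.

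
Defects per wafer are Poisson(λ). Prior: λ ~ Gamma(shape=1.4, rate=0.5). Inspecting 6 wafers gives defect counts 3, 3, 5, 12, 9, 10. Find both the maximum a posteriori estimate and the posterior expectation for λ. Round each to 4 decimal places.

MAP = 6.5231; posterior mean = 6.6769

Σ counts = 42. Posterior: Gamma(shape = 1.4+42 = 43.4, rate = 0.5+6 = 6.5).
Mode = (α−1)/β = 42.4/6.5 = 6.5231.
Mean = α/β = 43.4/6.5 = 6.6769.
Mean > mode: the posterior has a right tail.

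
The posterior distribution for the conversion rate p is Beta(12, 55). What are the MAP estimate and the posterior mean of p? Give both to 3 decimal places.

MAP = 0.169, posterior mean = 0.179

Mode = (12−1)/(12+55−2) = 11/65 = 0.169.
Mean = 12/(12+55) = 12/67 = 0.179.
The mean is pulled above the mode by the posterior's right skew.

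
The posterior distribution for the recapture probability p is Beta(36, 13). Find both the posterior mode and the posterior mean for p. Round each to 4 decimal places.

MAP = 0.7447; posterior mean = 0.7347

Mode = (36−1)/(36+13−2) = 35/47 = 0.7447.
Mean = 36/(36+13) = 36/49 = 0.7347.
The posterior is left-skewed, so the mode exceeds the mean.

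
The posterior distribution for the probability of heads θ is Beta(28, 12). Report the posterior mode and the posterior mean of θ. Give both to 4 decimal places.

Mode = (28−1)/(28+12−2) = 27/38 = 0.7105.
Mean = 28/(28+12) = 28/40 = 0.7000.
The mean is pulled below the mode by the posterior's left skew.

MAP = 0.7105; posterior mean = 0.7000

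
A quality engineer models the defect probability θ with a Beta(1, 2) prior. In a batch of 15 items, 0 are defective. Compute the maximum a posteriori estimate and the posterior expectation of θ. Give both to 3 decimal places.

Posterior: Beta(1+0, 2+15) = Beta(1, 17).
Since α = 1 ≤ 1 and β > 1, the Beta density is monotone decreasing on [0,1]; the mode is at 0.
Mean = 1/(1+17) = 0.056.

MAP = 0.000; posterior mean = 0.056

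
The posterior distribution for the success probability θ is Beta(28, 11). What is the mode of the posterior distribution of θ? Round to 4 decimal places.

0.7297

Mode = (28−1)/(28+11−2) = 27/37 = 0.7297.
Mean = 28/(28+11) = 28/39 = 0.7179.
This is the posterior mode — the MAP estimate.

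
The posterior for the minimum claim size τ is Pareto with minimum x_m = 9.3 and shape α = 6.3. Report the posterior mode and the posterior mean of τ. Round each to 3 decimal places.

MAP: 9.300. Posterior mean: 11.055.

The Pareto density is strictly decreasing on [x_m, ∞), so the mode is x_m = 9.300.
Mean = α·x_m/(α−1) = 6.3·9.3/5.3 = 11.055.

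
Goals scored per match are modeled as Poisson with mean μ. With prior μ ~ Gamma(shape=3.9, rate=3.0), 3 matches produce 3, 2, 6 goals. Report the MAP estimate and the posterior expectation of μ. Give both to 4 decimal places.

Σ counts = 11. Posterior: Gamma(shape = 3.9+11 = 14.9, rate = 3.0+3 = 6.0).
Mode = (α−1)/β = 13.9/6.0 = 2.3167.
Mean = α/β = 14.9/6.0 = 2.4833.
Right-skewed posterior ⇒ mode < mean.

MAP estimate = 2.3167, posterior expectation = 2.4833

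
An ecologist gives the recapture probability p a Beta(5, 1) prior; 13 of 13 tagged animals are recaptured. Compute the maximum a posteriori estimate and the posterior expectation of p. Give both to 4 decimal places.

Posterior: Beta(5+13, 1+0) = Beta(18, 1).
Since β = 1 ≤ 1 and α > 1, the Beta density is monotone increasing on [0,1]; the mode is at 1.
Mean = 18/(18+1) = 0.9474.

maximum a posteriori estimate = 1.0000, posterior expectation = 0.9474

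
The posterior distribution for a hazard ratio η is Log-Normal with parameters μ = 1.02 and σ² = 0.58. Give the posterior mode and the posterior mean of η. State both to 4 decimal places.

Mode = exp(μ − σ²) = exp(0.44) = 1.5527.
Mean = exp(μ + σ²/2) = exp(1.310) = 3.7062.

η_MAP = 1.5527, E[η|data] = 3.7062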